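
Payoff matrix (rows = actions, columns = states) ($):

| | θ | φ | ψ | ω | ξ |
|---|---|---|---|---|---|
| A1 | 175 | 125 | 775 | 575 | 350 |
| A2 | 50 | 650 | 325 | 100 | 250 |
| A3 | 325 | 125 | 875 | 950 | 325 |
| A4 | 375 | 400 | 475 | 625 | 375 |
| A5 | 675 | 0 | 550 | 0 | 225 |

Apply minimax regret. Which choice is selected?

A4

Column bests: θ=675, φ=650, ψ=875, ω=950, ξ=375.
A1 regrets: 500, 525, 100, 375, 25 → max 525
A2 regrets: 625, 0, 550, 850, 125 → max 850
A3 regrets: 350, 525, 0, 0, 50 → max 525
A4 regrets: 300, 250, 400, 325, 0 → max 400
A5 regrets: 0, 650, 325, 950, 150 → max 950
Smallest max regret = 400 → A4.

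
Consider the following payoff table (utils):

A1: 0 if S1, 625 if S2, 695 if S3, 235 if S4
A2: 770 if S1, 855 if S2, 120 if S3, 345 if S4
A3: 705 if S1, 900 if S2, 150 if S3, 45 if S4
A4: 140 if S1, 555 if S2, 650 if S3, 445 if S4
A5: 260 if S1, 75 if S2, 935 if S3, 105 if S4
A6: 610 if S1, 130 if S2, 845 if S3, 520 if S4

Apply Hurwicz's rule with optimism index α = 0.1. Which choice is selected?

A6

A1: 0.1·695 + 0.9·0 = 69.5
A2: 0.1·855 + 0.9·120 = 193.5
A3: 0.1·900 + 0.9·45 = 130.5
A4: 0.1·650 + 0.9·140 = 191
A5: 0.1·935 + 0.9·75 = 161
A6: 0.1·845 + 0.9·130 = 201.5
Highest Hurwicz score = 201.5 → A6.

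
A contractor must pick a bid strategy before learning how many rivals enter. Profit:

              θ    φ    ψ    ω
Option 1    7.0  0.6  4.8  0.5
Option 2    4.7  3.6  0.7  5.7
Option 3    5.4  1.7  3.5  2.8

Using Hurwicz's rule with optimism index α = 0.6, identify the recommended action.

Option 1: 0.6·7.0 + 0.4·0.5 = 4.4
Option 2: 0.6·5.7 + 0.4·0.7 = 3.7
Option 3: 0.6·5.4 + 0.4·1.7 = 3.92
Highest Hurwicz score = 4.4 → Option 1.

Option 1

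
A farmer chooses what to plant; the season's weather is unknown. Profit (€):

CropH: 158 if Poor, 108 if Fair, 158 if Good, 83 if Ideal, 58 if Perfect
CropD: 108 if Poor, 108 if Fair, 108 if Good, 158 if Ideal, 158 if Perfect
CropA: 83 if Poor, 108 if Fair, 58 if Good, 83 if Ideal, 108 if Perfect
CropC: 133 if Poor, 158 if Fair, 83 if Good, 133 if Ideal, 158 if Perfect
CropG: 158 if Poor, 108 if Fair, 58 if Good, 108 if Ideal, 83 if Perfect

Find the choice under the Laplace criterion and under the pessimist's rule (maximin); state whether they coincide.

laplace → CropC; maximin → CropD (disagree)

Row averages: CropH=113, CropD=128, CropA=88, CropC=133, CropG=103
Highest average = 133 → CropC.
Row minima: CropH=58, CropD=108, CropA=58, CropC=83, CropG=58
Best worst-case = 108 → CropD.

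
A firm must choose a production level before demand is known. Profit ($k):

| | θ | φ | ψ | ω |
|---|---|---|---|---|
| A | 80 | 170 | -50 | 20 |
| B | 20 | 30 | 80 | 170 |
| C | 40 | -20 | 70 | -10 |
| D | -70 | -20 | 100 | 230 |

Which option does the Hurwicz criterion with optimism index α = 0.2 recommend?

B

A: 0.2·170 + 0.8·(-50) = -6
B: 0.2·170 + 0.8·20 = 50
C: 0.2·70 + 0.8·(-20) = -2
D: 0.2·230 + 0.8·(-70) = -10
Highest Hurwicz score = 50 → B.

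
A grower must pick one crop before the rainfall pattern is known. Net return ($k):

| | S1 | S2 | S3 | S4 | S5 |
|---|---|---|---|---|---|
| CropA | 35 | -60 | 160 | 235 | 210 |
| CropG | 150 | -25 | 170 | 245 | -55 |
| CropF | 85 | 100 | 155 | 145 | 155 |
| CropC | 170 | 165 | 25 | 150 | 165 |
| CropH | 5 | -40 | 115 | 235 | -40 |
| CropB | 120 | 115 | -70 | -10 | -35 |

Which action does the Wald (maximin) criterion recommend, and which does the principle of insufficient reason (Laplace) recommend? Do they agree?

Row minima: CropA=-60, CropG=-55, CropF=85, CropC=25, CropH=-40, CropB=-70
Best worst-case = 85 → CropF.
Row averages: CropA=116, CropG=97, CropF=128, CropC=135, CropH=55, CropB=24
Highest average = 135 → CropC.

maximin → CropF; laplace → CropC (disagree)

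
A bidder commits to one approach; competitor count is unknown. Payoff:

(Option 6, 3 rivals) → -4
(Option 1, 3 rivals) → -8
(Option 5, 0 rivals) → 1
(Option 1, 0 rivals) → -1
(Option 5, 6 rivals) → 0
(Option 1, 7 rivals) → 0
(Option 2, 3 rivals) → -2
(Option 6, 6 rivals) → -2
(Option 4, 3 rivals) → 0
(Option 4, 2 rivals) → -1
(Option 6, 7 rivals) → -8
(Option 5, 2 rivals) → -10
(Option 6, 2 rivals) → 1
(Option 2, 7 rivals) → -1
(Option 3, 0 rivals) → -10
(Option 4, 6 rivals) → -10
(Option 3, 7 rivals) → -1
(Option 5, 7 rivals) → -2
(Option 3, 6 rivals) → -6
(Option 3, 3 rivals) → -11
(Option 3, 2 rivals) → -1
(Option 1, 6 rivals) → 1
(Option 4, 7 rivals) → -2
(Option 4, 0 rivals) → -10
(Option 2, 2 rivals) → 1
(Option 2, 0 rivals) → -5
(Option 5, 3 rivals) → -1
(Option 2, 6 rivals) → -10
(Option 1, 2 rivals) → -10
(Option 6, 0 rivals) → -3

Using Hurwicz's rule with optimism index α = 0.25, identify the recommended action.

Option 1: 0.25·1 + 0.75·(-10) = -7.25
Option 2: 0.25·1 + 0.75·(-10) = -7.25
Option 3: 0.25·(-1) + 0.75·(-11) = -8.5
Option 4: 0.25·0 + 0.75·(-10) = -7.5
Option 5: 0.25·1 + 0.75·(-10) = -7.25
Option 6: 0.25·1 + 0.75·(-8) = -5.75
Highest Hurwicz score = -5.75 → Option 6.

Option 6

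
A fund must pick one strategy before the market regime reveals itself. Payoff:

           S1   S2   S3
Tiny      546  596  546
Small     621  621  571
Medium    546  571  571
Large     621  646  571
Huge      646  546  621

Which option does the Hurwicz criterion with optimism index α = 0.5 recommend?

Large

Tiny: 0.5·596 + 0.5·546 = 571
Small: 0.5·621 + 0.5·571 = 596
Medium: 0.5·571 + 0.5·546 = 558.5
Large: 0.5·646 + 0.5·571 = 608.5
Huge: 0.5·646 + 0.5·546 = 596
Highest Hurwicz score = 608.5 → Large.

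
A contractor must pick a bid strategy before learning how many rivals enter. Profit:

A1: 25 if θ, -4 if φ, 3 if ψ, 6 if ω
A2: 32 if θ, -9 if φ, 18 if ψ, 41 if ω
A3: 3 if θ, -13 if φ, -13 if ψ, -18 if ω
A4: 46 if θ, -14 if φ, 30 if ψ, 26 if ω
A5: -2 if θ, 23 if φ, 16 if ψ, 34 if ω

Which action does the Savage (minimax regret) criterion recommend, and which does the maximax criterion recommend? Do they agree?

Column bests: θ=46, φ=23, ψ=30, ω=41.
A1 regrets: 21, 27, 27, 35 → max 35
A2 regrets: 14, 32, 12, 0 → max 32
A3 regrets: 43, 36, 43, 59 → max 59
A4 regrets: 0, 37, 0, 15 → max 37
A5 regrets: 48, 0, 14, 7 → max 48
Smallest max regret = 32 → A2.
Row maxima: A1=25, A2=41, A3=3, A4=46, A5=34
Best best-case = 46 → A4.

minimax regret → A2; maximax → A4 (disagree)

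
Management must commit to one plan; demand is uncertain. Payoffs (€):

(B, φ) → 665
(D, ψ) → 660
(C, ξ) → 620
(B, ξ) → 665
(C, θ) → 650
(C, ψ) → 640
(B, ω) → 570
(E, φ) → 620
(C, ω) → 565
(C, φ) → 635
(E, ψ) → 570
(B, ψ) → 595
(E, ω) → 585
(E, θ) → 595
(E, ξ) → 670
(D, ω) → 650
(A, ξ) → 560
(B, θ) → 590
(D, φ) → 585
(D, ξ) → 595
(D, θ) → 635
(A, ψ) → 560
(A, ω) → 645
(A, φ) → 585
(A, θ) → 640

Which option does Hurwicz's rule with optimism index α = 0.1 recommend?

D

A: 0.1·645 + 0.9·560 = 568.5
B: 0.1·665 + 0.9·570 = 579.5
C: 0.1·650 + 0.9·565 = 573.5
D: 0.1·660 + 0.9·585 = 592.5
E: 0.1·670 + 0.9·570 = 580
Highest Hurwicz score = 592.5 → D.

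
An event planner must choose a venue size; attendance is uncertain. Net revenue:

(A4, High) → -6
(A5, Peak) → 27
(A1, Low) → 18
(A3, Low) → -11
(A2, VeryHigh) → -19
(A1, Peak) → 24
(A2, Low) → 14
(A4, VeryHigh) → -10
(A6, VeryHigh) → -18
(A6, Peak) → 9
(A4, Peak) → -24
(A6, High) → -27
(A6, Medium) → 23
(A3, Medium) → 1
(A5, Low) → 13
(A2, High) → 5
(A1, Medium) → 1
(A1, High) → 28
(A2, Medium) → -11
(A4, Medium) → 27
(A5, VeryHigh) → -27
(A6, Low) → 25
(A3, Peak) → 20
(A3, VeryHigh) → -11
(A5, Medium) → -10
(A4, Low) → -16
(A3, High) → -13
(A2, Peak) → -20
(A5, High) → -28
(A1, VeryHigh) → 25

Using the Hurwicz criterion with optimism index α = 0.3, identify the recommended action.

A1: 0.3·28 + 0.7·1 = 9.1
A2: 0.3·14 + 0.7·(-20) = -9.8
A3: 0.3·20 + 0.7·(-13) = -3.1
A4: 0.3·27 + 0.7·(-24) = -8.7
A5: 0.3·27 + 0.7·(-28) = -11.5
A6: 0.3·25 + 0.7·(-27) = -11.4
Highest Hurwicz score = 9.1 → A1.

A1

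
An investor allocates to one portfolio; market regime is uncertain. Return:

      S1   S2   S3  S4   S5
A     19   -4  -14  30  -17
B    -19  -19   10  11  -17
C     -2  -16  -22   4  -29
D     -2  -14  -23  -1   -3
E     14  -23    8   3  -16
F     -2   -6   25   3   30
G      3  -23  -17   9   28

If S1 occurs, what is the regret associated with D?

21

Best payoff under S1 is 19.
Regret = 19 − (-2) = 21.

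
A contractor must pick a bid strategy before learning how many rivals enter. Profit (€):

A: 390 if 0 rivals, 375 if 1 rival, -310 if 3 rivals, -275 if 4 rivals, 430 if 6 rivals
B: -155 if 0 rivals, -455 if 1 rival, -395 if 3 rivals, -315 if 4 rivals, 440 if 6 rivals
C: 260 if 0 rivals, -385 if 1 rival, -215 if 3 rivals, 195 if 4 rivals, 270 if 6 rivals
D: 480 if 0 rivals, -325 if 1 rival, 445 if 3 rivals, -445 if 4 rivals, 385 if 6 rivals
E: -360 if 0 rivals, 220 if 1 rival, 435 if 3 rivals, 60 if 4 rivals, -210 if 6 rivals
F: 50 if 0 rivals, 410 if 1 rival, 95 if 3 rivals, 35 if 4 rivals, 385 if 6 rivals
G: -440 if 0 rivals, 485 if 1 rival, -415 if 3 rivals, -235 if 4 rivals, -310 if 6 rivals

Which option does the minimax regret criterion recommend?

Column bests: 0 rivals=480, 1 rival=485, 3 rivals=445, 4 rivals=195, 6 rivals=440.
A regrets: 90, 110, 755, 470, 10 → max 755
B regrets: 635, 940, 840, 510, 0 → max 940
C regrets: 220, 870, 660, 0, 170 → max 870
D regrets: 0, 810, 0, 640, 55 → max 810
E regrets: 840, 265, 10, 135, 650 → max 840
F regrets: 430, 75, 350, 160, 55 → max 430
G regrets: 920, 0, 860, 430, 750 → max 920
Smallest max regret = 430 → F.

F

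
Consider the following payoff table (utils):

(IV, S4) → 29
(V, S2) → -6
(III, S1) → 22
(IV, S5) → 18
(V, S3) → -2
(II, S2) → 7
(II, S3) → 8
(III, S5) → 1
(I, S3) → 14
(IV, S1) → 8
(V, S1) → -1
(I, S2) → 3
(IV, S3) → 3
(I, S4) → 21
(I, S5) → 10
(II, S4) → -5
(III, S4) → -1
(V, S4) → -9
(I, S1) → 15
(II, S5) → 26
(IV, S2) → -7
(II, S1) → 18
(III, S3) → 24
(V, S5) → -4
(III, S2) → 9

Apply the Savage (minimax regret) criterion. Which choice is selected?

Column bests: S1=22, S2=9, S3=24, S4=29, S5=26.
I regrets: 7, 6, 10, 8, 16 → max 16
II regrets: 4, 2, 16, 34, 0 → max 34
III regrets: 0, 0, 0, 30, 25 → max 30
IV regrets: 14, 16, 21, 0, 8 → max 21
V regrets: 23, 15, 26, 38, 30 → max 38
Smallest max regret = 16 → I.

I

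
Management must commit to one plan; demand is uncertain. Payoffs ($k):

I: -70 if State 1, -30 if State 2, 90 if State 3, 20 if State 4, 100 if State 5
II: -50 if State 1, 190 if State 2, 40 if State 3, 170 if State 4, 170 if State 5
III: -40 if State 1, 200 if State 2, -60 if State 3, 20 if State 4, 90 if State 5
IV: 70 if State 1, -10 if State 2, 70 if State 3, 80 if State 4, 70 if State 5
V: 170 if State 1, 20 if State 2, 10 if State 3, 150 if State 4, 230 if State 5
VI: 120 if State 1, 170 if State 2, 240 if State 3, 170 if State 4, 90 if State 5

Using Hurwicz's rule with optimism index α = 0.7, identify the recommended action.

VI

I: 0.7·100 + 0.3·(-70) = 49
II: 0.7·190 + 0.3·(-50) = 118
III: 0.7·200 + 0.3·(-60) = 122
IV: 0.7·80 + 0.3·(-10) = 53
V: 0.7·230 + 0.3·10 = 164
VI: 0.7·240 + 0.3·90 = 195
Highest Hurwicz score = 195 → VI.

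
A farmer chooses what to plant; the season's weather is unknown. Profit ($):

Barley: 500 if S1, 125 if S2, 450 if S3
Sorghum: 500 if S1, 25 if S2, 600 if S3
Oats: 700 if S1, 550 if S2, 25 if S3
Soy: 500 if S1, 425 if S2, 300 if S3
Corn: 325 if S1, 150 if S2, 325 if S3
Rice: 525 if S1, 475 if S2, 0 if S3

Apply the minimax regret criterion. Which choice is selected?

Soy

Column bests: S1=700, S2=550, S3=600.
Barley regrets: 200, 425, 150 → max 425
Sorghum regrets: 200, 525, 0 → max 525
Oats regrets: 0, 0, 575 → max 575
Soy regrets: 200, 125, 300 → max 300
Corn regrets: 375, 400, 275 → max 400
Rice regrets: 175, 75, 600 → max 600
Smallest max regret = 300 → Soy.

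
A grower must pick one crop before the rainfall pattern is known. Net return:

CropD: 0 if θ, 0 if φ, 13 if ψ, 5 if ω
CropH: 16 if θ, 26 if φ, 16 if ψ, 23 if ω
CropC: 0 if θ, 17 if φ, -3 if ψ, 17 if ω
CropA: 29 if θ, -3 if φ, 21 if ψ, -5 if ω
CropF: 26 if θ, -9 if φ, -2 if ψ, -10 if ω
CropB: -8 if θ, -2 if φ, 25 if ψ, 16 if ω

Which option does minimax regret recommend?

CropH

Column bests: θ=29, φ=26, ψ=25, ω=23.
CropD regrets: 29, 26, 12, 18 → max 29
CropH regrets: 13, 0, 9, 0 → max 13
CropC regrets: 29, 9, 28, 6 → max 29
CropA regrets: 0, 29, 4, 28 → max 29
CropF regrets: 3, 35, 27, 33 → max 35
CropB regrets: 37, 28, 0, 7 → max 37
Smallest max regret = 13 → CropH.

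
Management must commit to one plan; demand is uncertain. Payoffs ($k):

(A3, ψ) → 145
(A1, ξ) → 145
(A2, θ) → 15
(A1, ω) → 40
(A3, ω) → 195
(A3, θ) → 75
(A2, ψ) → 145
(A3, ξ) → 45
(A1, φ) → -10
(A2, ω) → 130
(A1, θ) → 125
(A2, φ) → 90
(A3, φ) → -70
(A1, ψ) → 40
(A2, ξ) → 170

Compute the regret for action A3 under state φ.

Best payoff under φ is 90.
Regret = 90 − (-70) = 160.

160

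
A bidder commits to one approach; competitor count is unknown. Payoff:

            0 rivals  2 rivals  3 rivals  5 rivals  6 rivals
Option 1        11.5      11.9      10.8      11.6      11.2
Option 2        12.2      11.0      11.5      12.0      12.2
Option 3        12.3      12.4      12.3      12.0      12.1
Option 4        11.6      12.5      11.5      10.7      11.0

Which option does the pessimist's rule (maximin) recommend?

Row minima: Option 1=10.8, Option 2=11.0, Option 3=12.0, Option 4=10.7
Best worst-case = 12.0 → Option 3.

Option 3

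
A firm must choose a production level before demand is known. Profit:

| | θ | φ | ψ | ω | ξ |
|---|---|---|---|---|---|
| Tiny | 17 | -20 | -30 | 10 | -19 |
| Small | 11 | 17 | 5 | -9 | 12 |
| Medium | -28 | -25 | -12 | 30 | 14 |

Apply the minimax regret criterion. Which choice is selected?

Tiny

Column bests: θ=17, φ=17, ψ=5, ω=30, ξ=14.
Tiny regrets: 0, 37, 35, 20, 33 → max 37
Small regrets: 6, 0, 0, 39, 2 → max 39
Medium regrets: 45, 42, 17, 0, 0 → max 45
Smallest max regret = 37 → Tiny.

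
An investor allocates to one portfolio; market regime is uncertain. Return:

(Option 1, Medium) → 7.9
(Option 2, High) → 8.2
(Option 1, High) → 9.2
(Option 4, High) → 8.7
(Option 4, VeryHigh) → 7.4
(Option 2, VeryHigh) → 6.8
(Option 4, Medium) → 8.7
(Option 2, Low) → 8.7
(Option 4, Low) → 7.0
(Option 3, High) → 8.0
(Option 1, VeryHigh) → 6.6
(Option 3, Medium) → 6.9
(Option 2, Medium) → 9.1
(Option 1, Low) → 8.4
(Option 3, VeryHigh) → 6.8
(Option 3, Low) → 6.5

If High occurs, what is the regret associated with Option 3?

Best payoff under High is 9.2.
Regret = 9.2 − 8.0 = 1.2.

1.2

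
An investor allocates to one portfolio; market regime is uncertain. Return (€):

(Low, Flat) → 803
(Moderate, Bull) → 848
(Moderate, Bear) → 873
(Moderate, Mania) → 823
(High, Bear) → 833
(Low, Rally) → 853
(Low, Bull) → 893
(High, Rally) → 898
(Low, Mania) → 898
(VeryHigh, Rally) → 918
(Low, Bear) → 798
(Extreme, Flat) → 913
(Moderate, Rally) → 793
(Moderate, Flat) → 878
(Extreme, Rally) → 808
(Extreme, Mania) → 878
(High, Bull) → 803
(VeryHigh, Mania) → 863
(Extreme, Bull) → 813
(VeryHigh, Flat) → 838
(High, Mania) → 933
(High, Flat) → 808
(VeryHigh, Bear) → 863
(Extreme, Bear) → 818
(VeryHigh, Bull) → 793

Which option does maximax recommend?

High

Row maxima: Low=898, Moderate=878, High=933, VeryHigh=918, Extreme=913
Best best-case = 933 → High.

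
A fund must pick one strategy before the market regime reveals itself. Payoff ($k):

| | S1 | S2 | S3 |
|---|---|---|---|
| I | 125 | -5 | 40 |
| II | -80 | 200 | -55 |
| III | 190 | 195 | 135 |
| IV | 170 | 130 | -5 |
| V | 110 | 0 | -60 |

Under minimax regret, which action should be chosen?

Column bests: S1=190, S2=200, S3=135.
I regrets: 65, 205, 95 → max 205
II regrets: 270, 0, 190 → max 270
III regrets: 0, 5, 0 → max 5
IV regrets: 20, 70, 140 → max 140
V regrets: 80, 200, 195 → max 200
Smallest max regret = 5 → III.

III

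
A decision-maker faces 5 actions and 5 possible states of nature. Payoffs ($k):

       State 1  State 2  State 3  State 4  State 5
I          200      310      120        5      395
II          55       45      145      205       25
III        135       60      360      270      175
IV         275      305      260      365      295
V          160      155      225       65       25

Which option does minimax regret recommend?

IV

Column bests: State 1=275, State 2=310, State 3=360, State 4=365, State 5=395.
I regrets: 75, 0, 240, 360, 0 → max 360
II regrets: 220, 265, 215, 160, 370 → max 370
III regrets: 140, 250, 0, 95, 220 → max 250
IV regrets: 0, 5, 100, 0, 100 → max 100
V regrets: 115, 155, 135, 300, 370 → max 370
Smallest max regret = 100 → IV.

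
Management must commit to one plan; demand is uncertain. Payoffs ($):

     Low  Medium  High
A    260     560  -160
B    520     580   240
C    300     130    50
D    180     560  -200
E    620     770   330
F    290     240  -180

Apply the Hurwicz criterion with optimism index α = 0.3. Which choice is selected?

A: 0.3·560 + 0.7·(-160) = 56
B: 0.3·580 + 0.7·240 = 342
C: 0.3·300 + 0.7·50 = 125
D: 0.3·560 + 0.7·(-200) = 28
E: 0.3·770 + 0.7·330 = 462
F: 0.3·290 + 0.7·(-180) = -39
Highest Hurwicz score = 462 → E.

E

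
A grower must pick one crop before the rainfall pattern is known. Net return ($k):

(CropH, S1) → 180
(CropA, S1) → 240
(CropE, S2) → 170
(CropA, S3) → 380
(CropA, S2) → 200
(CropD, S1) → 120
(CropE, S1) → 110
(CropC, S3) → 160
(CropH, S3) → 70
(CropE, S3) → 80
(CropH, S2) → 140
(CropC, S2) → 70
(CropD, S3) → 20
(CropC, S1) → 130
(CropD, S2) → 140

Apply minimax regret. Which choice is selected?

Column bests: S1=240, S2=200, S3=380.
CropH regrets: 60, 60, 310 → max 310
CropC regrets: 110, 130, 220 → max 220
CropE regrets: 130, 30, 300 → max 300
CropA regrets: 0, 0, 0 → max 0
CropD regrets: 120, 60, 360 → max 360
Smallest max regret = 0 → CropA.

CropA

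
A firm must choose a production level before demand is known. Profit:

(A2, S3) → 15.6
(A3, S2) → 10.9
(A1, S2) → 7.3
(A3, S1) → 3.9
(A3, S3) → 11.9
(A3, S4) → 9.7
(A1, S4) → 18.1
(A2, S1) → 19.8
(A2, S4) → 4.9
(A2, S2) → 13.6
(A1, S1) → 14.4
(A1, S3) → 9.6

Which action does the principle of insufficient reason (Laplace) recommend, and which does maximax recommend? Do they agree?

laplace → A2; maximax → A2 (agree)

Row averages: A1=12.35, A2=13.475, A3=9.1
Highest average = 13.475 → A2.
Row maxima: A1=18.1, A2=19.8, A3=11.9
Best best-case = 19.8 → A2.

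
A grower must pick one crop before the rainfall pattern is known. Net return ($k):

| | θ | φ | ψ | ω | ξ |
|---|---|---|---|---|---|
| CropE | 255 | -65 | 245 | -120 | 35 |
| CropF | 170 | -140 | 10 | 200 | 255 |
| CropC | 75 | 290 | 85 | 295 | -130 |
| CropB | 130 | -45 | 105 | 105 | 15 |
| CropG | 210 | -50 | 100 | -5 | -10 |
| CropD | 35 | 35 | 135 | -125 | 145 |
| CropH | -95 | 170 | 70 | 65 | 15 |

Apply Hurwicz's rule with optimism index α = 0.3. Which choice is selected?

CropG

CropE: 0.3·255 + 0.7·(-120) = -7.5
CropF: 0.3·255 + 0.7·(-140) = -21.5
CropC: 0.3·295 + 0.7·(-130) = -2.5
CropB: 0.3·130 + 0.7·(-45) = 7.5
CropG: 0.3·210 + 0.7·(-50) = 28
CropD: 0.3·145 + 0.7·(-125) = -44
CropH: 0.3·170 + 0.7·(-95) = -15.5
Highest Hurwicz score = 28 → CropG.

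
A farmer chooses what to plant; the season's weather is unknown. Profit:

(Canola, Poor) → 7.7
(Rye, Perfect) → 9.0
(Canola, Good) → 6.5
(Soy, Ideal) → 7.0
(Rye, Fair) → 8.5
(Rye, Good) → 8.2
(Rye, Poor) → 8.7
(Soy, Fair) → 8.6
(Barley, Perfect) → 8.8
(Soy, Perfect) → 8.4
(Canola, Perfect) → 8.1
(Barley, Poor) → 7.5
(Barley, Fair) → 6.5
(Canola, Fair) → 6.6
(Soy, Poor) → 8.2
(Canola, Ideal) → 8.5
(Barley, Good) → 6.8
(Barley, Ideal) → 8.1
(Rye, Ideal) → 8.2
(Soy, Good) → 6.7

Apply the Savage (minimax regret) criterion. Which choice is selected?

Column bests: Poor=8.7, Fair=8.6, Good=8.2, Ideal=8.5, Perfect=9.0.
Canola regrets: 1.0, 2.0, 1.7, 0.0, 0.9 → max 2.0
Barley regrets: 1.2, 2.1, 1.4, 0.4, 0.2 → max 2.1
Rye regrets: 0.0, 0.1, 0.0, 0.3, 0.0 → max 0.3
Soy regrets: 0.5, 0.0, 1.5, 1.5, 0.6 → max 1.5
Smallest max regret = 0.3 → Rye.

Rye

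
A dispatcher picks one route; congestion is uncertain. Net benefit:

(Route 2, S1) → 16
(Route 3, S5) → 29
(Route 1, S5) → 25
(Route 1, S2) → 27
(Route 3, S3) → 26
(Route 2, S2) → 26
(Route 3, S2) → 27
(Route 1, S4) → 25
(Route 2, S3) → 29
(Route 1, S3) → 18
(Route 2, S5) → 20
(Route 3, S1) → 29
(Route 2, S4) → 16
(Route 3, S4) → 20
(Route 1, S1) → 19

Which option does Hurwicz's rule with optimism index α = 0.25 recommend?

Route 3

Route 1: 0.25·27 + 0.75·18 = 20.25
Route 2: 0.25·29 + 0.75·16 = 19.25
Route 3: 0.25·29 + 0.75·20 = 22.25
Highest Hurwicz score = 22.25 → Route 3.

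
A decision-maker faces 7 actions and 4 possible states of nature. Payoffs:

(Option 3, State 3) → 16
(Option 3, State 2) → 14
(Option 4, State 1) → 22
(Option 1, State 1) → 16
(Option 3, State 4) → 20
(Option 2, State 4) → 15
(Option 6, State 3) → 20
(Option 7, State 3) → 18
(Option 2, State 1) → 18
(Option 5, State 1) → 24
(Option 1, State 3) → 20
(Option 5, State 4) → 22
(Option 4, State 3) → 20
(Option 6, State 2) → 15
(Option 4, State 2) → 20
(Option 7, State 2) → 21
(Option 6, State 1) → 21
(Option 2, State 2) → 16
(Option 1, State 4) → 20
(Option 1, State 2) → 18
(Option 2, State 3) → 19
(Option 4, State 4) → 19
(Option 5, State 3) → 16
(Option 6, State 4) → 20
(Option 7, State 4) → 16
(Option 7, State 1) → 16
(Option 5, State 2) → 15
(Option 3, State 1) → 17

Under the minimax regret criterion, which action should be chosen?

Column bests: State 1=24, State 2=21, State 3=20, State 4=22.
Option 1 regrets: 8, 3, 0, 2 → max 8
Option 2 regrets: 6, 5, 1, 7 → max 7
Option 3 regrets: 7, 7, 4, 2 → max 7
Option 4 regrets: 2, 1, 0, 3 → max 3
Option 5 regrets: 0, 6, 4, 0 → max 6
Option 6 regrets: 3, 6, 0, 2 → max 6
Option 7 regrets: 8, 0, 2, 6 → max 8
Smallest max regret = 3 → Option 4.

Option 4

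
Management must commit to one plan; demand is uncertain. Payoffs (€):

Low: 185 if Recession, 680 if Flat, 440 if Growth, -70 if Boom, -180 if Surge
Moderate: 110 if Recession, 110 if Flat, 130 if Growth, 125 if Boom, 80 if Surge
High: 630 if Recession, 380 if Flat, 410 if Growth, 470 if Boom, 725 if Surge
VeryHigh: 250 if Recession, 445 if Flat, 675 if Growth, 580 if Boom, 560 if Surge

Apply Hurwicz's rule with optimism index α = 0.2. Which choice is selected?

Low: 0.2·680 + 0.8·(-180) = -8
Moderate: 0.2·130 + 0.8·80 = 90
High: 0.2·725 + 0.8·380 = 449
VeryHigh: 0.2·675 + 0.8·250 = 335
Highest Hurwicz score = 449 → High.

High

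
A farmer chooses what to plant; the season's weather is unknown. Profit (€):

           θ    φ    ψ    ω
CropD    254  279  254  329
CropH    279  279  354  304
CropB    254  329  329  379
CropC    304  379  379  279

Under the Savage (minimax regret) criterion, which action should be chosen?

Column bests: θ=304, φ=379, ψ=379, ω=379.
CropD regrets: 50, 100, 125, 50 → max 125
CropH regrets: 25, 100, 25, 75 → max 100
CropB regrets: 50, 50, 50, 0 → max 50
CropC regrets: 0, 0, 0, 100 → max 100
Smallest max regret = 50 → CropB.

CropB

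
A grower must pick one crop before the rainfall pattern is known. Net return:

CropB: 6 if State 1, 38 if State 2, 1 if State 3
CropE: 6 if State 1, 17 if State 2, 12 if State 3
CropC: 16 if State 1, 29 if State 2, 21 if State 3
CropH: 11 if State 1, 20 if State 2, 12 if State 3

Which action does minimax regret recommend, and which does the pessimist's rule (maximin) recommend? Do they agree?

Column bests: State 1=16, State 2=38, State 3=21.
CropB regrets: 10, 0, 20 → max 20
CropE regrets: 10, 21, 9 → max 21
CropC regrets: 0, 9, 0 → max 9
CropH regrets: 5, 18, 9 → max 18
Smallest max regret = 9 → CropC.
Row minima: CropB=1, CropE=6, CropC=16, CropH=11
Best worst-case = 16 → CropC.

minimax regret → CropC; maximin → CropC (agree)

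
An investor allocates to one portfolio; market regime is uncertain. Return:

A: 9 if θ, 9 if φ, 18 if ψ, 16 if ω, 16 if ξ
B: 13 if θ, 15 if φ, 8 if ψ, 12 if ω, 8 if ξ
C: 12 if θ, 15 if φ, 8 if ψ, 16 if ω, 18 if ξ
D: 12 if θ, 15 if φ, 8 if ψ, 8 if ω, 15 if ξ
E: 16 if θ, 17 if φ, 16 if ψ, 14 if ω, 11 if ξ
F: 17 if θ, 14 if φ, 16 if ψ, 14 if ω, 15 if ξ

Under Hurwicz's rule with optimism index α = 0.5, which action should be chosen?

F

A: 0.5·18 + 0.5·9 = 13.5
B: 0.5·15 + 0.5·8 = 11.5
C: 0.5·18 + 0.5·8 = 13
D: 0.5·15 + 0.5·8 = 11.5
E: 0.5·17 + 0.5·11 = 14
F: 0.5·17 + 0.5·14 = 15.5
Highest Hurwicz score = 15.5 → F.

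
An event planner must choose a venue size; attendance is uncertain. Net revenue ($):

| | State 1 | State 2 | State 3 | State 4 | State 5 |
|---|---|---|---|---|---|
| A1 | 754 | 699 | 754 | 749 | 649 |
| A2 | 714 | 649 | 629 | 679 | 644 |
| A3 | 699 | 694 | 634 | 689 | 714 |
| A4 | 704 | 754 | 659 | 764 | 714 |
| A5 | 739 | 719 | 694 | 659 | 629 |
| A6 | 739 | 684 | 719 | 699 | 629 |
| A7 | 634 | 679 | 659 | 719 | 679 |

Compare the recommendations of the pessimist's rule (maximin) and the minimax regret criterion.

Row minima: A1=649, A2=629, A3=634, A4=659, A5=629, A6=629, A7=634
Best worst-case = 659 → A4.
Column bests: State 1=754, State 2=754, State 3=754, State 4=764, State 5=714.
A1 regrets: 0, 55, 0, 15, 65 → max 65
A2 regrets: 40, 105, 125, 85, 70 → max 125
A3 regrets: 55, 60, 120, 75, 0 → max 120
A4 regrets: 50, 0, 95, 0, 0 → max 95
A5 regrets: 15, 35, 60, 105, 85 → max 105
A6 regrets: 15, 70, 35, 65, 85 → max 85
A7 regrets: 120, 75, 95, 45, 35 → max 120
Smallest max regret = 65 → A1.

maximin → A4; minimax regret → A1 (disagree)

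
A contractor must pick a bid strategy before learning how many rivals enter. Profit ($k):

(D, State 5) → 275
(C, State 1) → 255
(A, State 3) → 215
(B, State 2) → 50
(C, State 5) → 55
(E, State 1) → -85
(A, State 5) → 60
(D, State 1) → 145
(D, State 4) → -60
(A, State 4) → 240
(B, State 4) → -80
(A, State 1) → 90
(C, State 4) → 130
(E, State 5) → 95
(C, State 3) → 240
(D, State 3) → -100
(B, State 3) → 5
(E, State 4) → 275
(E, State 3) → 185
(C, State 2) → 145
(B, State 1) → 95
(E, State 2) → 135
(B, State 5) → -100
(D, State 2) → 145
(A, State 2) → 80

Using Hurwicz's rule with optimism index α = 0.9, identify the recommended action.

E

A: 0.9·240 + 0.1·60 = 222
B: 0.9·95 + 0.1·(-100) = 75.5
C: 0.9·255 + 0.1·55 = 235
D: 0.9·275 + 0.1·(-100) = 237.5
E: 0.9·275 + 0.1·(-85) = 239
Highest Hurwicz score = 239 → E.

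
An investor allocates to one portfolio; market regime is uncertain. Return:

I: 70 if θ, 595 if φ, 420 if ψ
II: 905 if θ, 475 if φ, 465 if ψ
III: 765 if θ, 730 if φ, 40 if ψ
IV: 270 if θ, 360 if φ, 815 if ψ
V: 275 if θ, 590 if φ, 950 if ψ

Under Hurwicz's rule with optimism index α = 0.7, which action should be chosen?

I: 0.7·595 + 0.3·70 = 437.5
II: 0.7·905 + 0.3·465 = 773
III: 0.7·765 + 0.3·40 = 547.5
IV: 0.7·815 + 0.3·270 = 651.5
V: 0.7·950 + 0.3·275 = 747.5
Highest Hurwicz score = 773 → II.

II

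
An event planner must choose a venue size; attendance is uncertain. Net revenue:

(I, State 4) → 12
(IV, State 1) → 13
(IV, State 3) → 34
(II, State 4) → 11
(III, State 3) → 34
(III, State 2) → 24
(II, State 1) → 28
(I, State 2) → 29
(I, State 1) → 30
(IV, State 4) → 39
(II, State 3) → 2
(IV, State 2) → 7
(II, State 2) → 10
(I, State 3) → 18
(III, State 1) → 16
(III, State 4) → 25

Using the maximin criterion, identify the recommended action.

Row minima: I=12, II=2, III=16, IV=7
Best worst-case = 16 → III.

III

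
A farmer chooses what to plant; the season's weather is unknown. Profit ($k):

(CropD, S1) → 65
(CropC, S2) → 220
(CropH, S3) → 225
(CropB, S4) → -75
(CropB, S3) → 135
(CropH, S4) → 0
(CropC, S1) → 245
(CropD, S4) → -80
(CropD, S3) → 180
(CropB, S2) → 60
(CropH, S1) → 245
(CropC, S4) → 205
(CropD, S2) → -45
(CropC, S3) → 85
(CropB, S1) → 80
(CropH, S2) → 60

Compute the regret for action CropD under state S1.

180

Best payoff under S1 is 245.
Regret = 245 − 65 = 180.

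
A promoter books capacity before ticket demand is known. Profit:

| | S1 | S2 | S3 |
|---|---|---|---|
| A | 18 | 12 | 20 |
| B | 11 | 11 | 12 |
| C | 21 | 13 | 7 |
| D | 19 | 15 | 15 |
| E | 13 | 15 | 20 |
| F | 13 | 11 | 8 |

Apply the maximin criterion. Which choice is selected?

Row minima: A=12, B=11, C=7, D=15, E=13, F=8
Best worst-case = 15 → D.

D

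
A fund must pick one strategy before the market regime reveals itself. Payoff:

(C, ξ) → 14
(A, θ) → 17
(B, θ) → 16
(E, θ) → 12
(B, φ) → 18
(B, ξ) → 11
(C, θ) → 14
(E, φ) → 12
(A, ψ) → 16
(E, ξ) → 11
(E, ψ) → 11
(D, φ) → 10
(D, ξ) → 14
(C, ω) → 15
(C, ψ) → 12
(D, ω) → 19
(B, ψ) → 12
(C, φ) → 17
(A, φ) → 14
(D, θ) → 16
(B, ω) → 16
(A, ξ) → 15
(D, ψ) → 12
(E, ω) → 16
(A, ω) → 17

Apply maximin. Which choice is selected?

Row minima: A=14, B=11, C=12, D=10, E=11
Best worst-case = 14 → A.

A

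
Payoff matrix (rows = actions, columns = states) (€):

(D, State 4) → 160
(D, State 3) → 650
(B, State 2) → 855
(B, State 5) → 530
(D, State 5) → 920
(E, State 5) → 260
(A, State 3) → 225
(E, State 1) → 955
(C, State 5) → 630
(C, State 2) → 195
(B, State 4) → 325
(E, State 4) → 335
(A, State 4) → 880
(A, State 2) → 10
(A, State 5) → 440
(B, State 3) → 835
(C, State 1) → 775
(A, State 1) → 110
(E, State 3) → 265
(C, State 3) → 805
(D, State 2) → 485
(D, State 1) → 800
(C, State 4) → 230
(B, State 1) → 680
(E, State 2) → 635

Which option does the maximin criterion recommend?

Row minima: A=10, B=325, C=195, D=160, E=260
Best worst-case = 325 → B.

B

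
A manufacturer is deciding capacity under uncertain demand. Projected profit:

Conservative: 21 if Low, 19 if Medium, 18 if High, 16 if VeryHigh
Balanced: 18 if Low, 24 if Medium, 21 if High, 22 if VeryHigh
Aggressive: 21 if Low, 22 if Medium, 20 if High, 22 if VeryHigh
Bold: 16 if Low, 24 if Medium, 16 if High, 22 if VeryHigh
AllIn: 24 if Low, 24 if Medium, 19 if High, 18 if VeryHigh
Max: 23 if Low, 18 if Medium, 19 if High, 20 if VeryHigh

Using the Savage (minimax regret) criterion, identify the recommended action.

Column bests: Low=24, Medium=24, High=21, VeryHigh=22.
Conservative regrets: 3, 5, 3, 6 → max 6
Balanced regrets: 6, 0, 0, 0 → max 6
Aggressive regrets: 3, 2, 1, 0 → max 3
Bold regrets: 8, 0, 5, 0 → max 8
AllIn regrets: 0, 0, 2, 4 → max 4
Max regrets: 1, 6, 2, 2 → max 6
Smallest max regret = 3 → Aggressive.

Aggressive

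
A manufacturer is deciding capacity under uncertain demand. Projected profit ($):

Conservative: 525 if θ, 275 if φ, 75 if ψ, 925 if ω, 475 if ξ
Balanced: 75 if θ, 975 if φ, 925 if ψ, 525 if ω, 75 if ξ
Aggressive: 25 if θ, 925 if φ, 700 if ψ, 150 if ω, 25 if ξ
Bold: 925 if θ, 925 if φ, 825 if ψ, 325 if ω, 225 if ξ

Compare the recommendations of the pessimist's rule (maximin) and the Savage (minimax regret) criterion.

maximin → Bold; minimax regret → Bold (agree)

Row minima: Conservative=75, Balanced=75, Aggressive=25, Bold=225
Best worst-case = 225 → Bold.
Column bests: θ=925, φ=975, ψ=925, ω=925, ξ=475.
Conservative regrets: 400, 700, 850, 0, 0 → max 850
Balanced regrets: 850, 0, 0, 400, 400 → max 850
Aggressive regrets: 900, 50, 225, 775, 450 → max 900
Bold regrets: 0, 50, 100, 600, 250 → max 600
Smallest max regret = 600 → Bold.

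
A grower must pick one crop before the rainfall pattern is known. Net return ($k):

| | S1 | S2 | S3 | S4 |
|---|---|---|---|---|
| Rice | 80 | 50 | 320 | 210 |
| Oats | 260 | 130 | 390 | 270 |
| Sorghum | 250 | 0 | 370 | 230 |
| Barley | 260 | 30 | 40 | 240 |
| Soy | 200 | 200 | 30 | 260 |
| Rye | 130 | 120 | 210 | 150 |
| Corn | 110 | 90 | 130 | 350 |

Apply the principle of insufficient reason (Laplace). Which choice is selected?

Row averages: Rice=165, Oats=262.5, Sorghum=212.5, Barley=142.5, Soy=172.5, Rye=152.5, Corn=170
Highest average = 262.5 → Oats.

Oats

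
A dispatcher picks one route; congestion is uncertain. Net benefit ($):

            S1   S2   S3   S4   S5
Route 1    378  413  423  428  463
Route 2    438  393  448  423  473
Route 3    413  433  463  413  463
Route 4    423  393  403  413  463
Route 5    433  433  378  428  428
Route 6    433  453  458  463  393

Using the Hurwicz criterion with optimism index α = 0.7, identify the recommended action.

Route 2

Route 1: 0.7·463 + 0.3·378 = 437.5
Route 2: 0.7·473 + 0.3·393 = 449
Route 3: 0.7·463 + 0.3·413 = 448
Route 4: 0.7·463 + 0.3·393 = 442
Route 5: 0.7·433 + 0.3·378 = 416.5
Route 6: 0.7·463 + 0.3·393 = 442
Highest Hurwicz score = 449 → Route 2.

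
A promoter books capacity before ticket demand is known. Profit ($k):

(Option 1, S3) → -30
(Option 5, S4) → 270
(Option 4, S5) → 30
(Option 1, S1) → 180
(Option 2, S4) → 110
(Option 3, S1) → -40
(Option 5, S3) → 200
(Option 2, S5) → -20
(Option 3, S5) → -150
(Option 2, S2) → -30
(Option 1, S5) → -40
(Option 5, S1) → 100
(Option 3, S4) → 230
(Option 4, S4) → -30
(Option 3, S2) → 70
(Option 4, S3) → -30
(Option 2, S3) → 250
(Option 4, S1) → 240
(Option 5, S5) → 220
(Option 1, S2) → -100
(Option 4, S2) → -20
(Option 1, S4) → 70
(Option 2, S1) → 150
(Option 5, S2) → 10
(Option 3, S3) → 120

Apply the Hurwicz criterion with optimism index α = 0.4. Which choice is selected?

Option 1: 0.4·180 + 0.6·(-100) = 12
Option 2: 0.4·250 + 0.6·(-30) = 82
Option 3: 0.4·230 + 0.6·(-150) = 2
Option 4: 0.4·240 + 0.6·(-30) = 78
Option 5: 0.4·270 + 0.6·10 = 114
Highest Hurwicz score = 114 → Option 5.

Option 5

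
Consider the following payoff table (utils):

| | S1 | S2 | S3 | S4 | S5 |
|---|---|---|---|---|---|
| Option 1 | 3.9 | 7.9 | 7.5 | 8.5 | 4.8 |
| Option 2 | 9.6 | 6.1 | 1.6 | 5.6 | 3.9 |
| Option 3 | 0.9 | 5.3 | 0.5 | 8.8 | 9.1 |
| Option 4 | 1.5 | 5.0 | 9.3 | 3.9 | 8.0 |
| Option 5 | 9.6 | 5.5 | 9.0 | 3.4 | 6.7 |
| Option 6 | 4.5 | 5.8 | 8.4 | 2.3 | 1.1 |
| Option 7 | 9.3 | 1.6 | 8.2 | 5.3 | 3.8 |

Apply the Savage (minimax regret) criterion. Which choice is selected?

Option 5

Column bests: S1=9.6, S2=7.9, S3=9.3, S4=8.8, S5=9.1.
Option 1 regrets: 5.7, 0.0, 1.8, 0.3, 4.3 → max 5.7
Option 2 regrets: 0.0, 1.8, 7.7, 3.2, 5.2 → max 7.7
Option 3 regrets: 8.7, 2.6, 8.8, 0.0, 0.0 → max 8.8
Option 4 regrets: 8.1, 2.9, 0.0, 4.9, 1.1 → max 8.1
Option 5 regrets: 0.0, 2.4, 0.3, 5.4, 2.4 → max 5.4
Option 6 regrets: 5.1, 2.1, 0.9, 6.5, 8.0 → max 8.0
Option 7 regrets: 0.3, 6.3, 1.1, 3.5, 5.3 → max 6.3
Smallest max regret = 5.4 → Option 5.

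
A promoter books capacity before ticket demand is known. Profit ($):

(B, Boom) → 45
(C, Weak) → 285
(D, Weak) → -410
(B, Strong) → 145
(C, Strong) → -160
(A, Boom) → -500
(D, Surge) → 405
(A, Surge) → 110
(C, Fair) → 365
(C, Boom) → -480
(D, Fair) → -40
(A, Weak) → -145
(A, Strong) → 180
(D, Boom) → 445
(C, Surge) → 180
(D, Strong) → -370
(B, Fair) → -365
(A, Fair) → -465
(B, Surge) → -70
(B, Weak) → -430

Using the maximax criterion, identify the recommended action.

Row maxima: A=180, B=145, C=365, D=445
Best best-case = 445 → D.

D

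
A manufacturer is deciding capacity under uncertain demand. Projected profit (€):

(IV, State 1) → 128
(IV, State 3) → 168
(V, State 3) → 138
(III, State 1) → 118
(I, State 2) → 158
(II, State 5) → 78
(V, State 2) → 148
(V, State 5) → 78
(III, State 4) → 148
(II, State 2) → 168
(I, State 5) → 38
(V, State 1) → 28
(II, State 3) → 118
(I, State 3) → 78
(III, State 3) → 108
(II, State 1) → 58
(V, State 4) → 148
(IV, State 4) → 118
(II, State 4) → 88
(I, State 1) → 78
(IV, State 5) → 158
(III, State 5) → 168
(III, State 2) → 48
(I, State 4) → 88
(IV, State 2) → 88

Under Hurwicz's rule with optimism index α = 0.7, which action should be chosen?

IV

I: 0.7·158 + 0.3·38 = 122
II: 0.7·168 + 0.3·58 = 135
III: 0.7·168 + 0.3·48 = 132
IV: 0.7·168 + 0.3·88 = 144
V: 0.7·148 + 0.3·28 = 112
Highest Hurwicz score = 144 → IV.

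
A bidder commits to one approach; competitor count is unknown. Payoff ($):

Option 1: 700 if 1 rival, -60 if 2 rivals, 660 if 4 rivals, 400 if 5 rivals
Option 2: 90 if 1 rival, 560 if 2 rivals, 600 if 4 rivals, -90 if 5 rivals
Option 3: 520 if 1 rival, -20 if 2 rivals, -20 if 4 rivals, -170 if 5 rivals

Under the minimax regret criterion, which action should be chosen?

Option 2

Column bests: 1 rival=700, 2 rivals=560, 4 rivals=660, 5 rivals=400.
Option 1 regrets: 0, 620, 0, 0 → max 620
Option 2 regrets: 610, 0, 60, 490 → max 610
Option 3 regrets: 180, 580, 680, 570 → max 680
Smallest max regret = 610 → Option 2.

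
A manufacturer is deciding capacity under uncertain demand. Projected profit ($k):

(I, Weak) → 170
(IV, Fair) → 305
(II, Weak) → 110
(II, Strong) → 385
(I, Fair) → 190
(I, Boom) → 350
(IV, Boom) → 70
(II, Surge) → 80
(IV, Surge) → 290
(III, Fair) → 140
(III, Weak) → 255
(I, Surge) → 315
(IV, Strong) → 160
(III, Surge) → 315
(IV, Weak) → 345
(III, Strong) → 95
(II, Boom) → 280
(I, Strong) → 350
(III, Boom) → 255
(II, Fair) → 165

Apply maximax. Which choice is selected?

Row maxima: I=350, II=385, III=315, IV=345
Best best-case = 385 → II.

II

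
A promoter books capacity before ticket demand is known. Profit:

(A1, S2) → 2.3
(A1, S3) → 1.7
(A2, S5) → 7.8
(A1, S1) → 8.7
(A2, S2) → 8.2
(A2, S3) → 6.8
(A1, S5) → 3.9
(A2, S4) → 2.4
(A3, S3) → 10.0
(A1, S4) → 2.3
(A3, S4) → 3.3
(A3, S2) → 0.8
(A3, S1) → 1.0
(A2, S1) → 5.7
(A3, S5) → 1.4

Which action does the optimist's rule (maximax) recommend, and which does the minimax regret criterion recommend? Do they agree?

Row maxima: A1=8.7, A2=8.2, A3=10.0
Best best-case = 10.0 → A3.
Column bests: S1=8.7, S2=8.2, S3=10.0, S4=3.3, S5=7.8.
A1 regrets: 0.0, 5.9, 8.3, 1.0, 3.9 → max 8.3
A2 regrets: 3.0, 0.0, 3.2, 0.9, 0.0 → max 3.2
A3 regrets: 7.7, 7.4, 0.0, 0.0, 6.4 → max 7.7
Smallest max regret = 3.2 → A2.

maximax → A3; minimax regret → A2 (disagree)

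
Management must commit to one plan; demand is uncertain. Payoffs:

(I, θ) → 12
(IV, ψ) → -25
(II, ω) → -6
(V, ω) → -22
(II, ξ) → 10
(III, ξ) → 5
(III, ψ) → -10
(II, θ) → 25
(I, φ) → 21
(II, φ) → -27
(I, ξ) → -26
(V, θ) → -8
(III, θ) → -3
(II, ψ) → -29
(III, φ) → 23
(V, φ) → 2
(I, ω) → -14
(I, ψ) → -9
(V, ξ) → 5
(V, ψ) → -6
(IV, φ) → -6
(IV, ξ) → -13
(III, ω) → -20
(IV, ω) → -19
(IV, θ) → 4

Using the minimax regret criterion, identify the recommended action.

III

Column bests: θ=25, φ=23, ψ=-6, ω=-6, ξ=10.
I regrets: 13, 2, 3, 8, 36 → max 36
II regrets: 0, 50, 23, 0, 0 → max 50
III regrets: 28, 0, 4, 14, 5 → max 28
IV regrets: 21, 29, 19, 13, 23 → max 29
V regrets: 33, 21, 0, 16, 5 → max 33
Smallest max regret = 28 → III.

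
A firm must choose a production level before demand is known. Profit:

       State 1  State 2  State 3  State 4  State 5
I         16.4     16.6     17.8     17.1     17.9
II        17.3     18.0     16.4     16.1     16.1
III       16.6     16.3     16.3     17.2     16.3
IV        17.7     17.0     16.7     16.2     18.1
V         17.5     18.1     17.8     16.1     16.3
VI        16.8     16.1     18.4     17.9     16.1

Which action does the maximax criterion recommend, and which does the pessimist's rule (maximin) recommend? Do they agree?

Row maxima: I=17.9, II=18.0, III=17.2, IV=18.1, V=18.1, VI=18.4
Best best-case = 18.4 → VI.
Row minima: I=16.4, II=16.1, III=16.3, IV=16.2, V=16.1, VI=16.1
Best worst-case = 16.4 → I.

maximax → VI; maximin → I (disagree)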